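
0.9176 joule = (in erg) 9.176e+06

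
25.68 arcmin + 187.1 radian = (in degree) 1.072e+04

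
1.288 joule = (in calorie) 0.3078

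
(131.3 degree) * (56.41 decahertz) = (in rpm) 1.234e+04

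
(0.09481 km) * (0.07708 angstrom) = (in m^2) 7.308e-10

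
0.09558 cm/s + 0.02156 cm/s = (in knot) 0.002277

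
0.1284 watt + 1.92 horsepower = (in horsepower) 1.92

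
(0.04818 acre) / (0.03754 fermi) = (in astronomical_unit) 3.472e+07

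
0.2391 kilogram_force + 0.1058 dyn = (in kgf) 0.2391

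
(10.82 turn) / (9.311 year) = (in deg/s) 1.327e-05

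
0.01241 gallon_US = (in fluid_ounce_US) 1.588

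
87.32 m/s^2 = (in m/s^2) 87.32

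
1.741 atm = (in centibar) 176.4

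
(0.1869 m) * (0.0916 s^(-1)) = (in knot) 0.03328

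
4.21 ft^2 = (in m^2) 0.3911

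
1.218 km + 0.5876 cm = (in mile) 0.7568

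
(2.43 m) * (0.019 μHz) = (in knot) 8.975e-08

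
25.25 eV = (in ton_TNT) 9.669e-28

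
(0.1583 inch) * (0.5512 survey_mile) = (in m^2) 3.567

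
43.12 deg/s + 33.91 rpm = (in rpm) 41.1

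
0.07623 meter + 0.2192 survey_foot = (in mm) 143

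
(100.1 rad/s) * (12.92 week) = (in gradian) 4.98e+10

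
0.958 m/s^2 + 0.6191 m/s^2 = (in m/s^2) 1.577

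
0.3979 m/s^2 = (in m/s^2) 0.3979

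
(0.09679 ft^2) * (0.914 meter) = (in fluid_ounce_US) 277.9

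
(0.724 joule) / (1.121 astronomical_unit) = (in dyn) 4.317e-07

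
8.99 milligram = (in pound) 1.982e-05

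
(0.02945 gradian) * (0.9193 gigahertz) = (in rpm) 4.061e+06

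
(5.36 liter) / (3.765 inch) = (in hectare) 5.605e-06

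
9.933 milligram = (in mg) 9.933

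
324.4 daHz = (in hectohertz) 32.44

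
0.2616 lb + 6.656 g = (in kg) 0.1253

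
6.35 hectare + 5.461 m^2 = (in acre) 15.69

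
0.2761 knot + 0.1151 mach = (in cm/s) 3933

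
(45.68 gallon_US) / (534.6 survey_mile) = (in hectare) 2.01e-11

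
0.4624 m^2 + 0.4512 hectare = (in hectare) 0.4512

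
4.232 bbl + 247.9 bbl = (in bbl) 252.1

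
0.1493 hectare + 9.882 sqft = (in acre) 0.3692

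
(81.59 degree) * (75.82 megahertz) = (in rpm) 1.031e+09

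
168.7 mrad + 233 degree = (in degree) 242.7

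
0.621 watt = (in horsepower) 0.0008328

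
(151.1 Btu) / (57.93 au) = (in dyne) 0.00184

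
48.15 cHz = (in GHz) 4.815e-10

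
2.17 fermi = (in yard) 2.373e-15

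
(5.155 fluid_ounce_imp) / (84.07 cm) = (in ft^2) 0.001875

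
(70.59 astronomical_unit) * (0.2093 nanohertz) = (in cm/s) 2.21e+05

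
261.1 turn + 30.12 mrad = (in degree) 9.4e+04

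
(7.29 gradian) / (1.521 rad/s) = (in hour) 2.091e-05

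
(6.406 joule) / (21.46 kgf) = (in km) 3.044e-05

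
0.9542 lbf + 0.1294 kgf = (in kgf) 0.5622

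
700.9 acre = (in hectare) 283.6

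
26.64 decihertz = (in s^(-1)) 2.664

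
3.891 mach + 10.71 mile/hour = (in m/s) 1330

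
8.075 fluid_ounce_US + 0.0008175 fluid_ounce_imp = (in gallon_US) 0.06309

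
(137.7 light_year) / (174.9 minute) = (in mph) 2.777e+14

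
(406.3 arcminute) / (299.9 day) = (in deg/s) 2.613e-07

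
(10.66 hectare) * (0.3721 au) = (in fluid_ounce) 2.006e+20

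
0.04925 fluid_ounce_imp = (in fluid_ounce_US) 0.04732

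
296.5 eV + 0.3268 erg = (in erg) 0.3268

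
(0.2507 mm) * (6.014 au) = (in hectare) 2.256e+04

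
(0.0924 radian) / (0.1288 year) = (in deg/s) 1.303e-06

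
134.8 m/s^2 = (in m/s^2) 134.8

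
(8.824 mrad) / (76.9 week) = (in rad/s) 1.897e-10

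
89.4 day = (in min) 1.287e+05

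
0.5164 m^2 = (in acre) 0.0001276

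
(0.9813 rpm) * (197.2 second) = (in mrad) 2.026e+04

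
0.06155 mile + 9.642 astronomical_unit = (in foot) 4.732e+12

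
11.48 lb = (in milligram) 5.207e+06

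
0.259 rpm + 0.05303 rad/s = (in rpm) 0.7654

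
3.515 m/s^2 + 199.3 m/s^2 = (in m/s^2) 202.8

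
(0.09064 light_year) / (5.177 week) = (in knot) 5.324e+08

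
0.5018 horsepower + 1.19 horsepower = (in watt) 1262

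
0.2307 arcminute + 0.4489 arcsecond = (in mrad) 0.06928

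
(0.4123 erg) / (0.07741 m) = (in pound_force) 1.197e-07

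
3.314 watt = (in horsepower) 0.004444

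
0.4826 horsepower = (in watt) 359.9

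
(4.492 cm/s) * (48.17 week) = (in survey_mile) 813.2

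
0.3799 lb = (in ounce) 6.078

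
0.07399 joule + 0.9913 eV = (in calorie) 0.01768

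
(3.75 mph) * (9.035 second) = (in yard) 16.56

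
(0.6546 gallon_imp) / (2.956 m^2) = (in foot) 0.003303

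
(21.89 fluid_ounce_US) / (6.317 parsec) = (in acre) 8.207e-25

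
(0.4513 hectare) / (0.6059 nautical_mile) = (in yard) 4.398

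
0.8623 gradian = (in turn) 0.002156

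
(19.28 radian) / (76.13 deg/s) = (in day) 0.0001679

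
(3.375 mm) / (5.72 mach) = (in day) 2.006e-11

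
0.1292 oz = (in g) 3.663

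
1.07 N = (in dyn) 1.07e+05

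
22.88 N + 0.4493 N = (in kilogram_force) 2.379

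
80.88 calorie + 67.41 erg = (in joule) 338.4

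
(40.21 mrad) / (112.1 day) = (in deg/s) 2.379e-07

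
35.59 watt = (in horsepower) 0.04773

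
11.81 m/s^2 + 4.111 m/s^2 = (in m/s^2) 15.92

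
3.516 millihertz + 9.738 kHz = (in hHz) 97.38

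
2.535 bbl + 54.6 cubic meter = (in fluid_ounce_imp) 1.936e+06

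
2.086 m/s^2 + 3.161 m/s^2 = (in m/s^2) 5.247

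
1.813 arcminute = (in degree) 0.03022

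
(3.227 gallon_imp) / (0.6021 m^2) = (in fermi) 2.437e+13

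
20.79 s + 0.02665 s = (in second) 20.82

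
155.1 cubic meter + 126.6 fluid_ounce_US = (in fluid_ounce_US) 5.245e+06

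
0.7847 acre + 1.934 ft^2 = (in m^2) 3176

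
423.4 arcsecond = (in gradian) 0.1307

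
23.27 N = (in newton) 23.27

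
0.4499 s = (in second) 0.4499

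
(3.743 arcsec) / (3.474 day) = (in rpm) 5.773e-10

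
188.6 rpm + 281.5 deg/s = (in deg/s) 1413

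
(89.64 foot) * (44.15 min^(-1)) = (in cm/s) 2010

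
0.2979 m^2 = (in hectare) 2.979e-05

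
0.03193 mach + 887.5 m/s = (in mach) 2.638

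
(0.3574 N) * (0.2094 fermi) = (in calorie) 1.789e-17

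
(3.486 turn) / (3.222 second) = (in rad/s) 6.798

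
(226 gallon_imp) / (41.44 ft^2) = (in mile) 0.0001658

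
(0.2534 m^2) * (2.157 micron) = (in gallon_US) 0.0001444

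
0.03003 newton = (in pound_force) 0.006751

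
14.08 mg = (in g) 0.01408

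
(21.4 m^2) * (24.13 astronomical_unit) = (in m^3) 7.725e+13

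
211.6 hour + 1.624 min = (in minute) 1.27e+04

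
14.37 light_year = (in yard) 1.487e+17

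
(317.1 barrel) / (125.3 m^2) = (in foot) 1.32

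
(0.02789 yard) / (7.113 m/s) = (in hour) 9.959e-07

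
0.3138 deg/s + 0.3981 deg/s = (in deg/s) 0.7119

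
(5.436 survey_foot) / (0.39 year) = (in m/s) 1.347e-07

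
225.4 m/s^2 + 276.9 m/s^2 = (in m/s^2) 502.3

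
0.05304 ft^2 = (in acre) 1.218e-06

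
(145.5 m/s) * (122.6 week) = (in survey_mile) 6.704e+06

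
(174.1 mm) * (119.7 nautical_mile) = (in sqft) 4.154e+05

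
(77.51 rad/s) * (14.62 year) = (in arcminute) 1.229e+14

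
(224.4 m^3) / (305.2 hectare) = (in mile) 4.569e-08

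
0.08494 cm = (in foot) 0.002787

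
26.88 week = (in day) 188.2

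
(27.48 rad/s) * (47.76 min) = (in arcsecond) 1.624e+10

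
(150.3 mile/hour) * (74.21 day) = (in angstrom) 4.308e+18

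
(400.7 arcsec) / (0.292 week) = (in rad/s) 1.1e-08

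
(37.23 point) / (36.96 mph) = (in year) 2.521e-11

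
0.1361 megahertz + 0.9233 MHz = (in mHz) 1.059e+09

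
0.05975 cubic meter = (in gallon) 15.78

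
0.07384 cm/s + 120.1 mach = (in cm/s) 4.089e+06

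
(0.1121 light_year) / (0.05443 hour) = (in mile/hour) 1.211e+13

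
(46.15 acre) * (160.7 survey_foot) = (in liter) 9.148e+09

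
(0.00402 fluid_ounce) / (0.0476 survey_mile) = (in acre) 3.835e-13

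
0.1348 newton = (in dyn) 1.348e+04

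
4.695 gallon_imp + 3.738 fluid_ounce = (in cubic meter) 0.02145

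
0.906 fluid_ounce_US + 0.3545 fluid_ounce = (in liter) 0.03728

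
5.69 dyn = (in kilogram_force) 5.802e-06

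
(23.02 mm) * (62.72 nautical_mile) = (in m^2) 2674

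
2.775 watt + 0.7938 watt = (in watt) 3.569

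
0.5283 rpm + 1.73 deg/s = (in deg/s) 4.9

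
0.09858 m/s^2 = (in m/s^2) 0.09858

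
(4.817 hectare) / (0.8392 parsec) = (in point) 5.273e-09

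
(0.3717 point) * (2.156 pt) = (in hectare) 9.973e-12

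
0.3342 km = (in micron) 3.342e+08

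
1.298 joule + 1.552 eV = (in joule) 1.298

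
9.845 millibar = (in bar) 0.009845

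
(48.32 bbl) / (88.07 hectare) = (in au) 5.831e-17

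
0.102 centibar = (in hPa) 1.02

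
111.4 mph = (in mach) 0.1463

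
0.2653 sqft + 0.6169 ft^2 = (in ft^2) 0.8822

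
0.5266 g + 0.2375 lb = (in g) 108.3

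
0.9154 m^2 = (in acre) 0.0002262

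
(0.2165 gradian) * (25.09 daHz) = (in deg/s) 48.89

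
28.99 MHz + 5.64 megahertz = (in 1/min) 2.078e+09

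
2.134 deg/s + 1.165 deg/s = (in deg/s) 3.299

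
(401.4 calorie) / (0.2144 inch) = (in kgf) 3.145e+04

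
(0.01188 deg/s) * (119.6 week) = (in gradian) 9.548e+05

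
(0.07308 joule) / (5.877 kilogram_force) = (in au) 8.476e-15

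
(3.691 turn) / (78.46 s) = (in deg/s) 16.94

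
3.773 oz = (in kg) 0.107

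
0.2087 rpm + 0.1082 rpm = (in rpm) 0.3169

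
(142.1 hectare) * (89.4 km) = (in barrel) 7.99e+11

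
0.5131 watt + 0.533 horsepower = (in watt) 398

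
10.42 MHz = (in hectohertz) 1.042e+05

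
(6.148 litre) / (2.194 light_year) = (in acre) 7.319e-23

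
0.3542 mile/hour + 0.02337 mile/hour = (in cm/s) 16.88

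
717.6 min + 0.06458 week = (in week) 0.1358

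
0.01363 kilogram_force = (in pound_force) 0.03005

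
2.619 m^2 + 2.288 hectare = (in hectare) 2.288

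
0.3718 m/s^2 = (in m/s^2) 0.3718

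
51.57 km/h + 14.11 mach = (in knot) 9367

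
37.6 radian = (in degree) 2154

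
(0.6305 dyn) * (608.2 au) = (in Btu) 5.437e+05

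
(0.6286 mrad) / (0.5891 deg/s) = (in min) 0.001019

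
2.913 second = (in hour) 0.0008092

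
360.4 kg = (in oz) 1.271e+04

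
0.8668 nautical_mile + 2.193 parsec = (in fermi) 6.767e+31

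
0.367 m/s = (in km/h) 1.321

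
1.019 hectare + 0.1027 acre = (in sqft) 1.142e+05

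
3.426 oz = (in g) 97.13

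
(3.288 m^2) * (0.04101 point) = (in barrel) 0.0002992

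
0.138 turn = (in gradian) 55.2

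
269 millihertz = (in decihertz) 2.69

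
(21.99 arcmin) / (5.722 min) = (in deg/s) 0.001068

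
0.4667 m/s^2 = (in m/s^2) 0.4667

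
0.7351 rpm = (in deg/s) 4.411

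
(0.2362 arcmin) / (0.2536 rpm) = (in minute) 4.312e-05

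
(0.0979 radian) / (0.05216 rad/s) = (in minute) 0.03128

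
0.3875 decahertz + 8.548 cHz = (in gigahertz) 3.96e-09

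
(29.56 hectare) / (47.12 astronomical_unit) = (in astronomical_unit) 2.803e-19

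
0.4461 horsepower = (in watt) 332.7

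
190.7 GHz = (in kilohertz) 1.907e+08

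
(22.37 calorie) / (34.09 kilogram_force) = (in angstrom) 2.8e+09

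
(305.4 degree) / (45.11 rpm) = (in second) 1.128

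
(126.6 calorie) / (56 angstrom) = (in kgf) 9.645e+09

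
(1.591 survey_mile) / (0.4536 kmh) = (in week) 0.0336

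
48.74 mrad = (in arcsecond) 1.005e+04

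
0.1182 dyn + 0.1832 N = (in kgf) 0.01868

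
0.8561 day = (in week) 0.1223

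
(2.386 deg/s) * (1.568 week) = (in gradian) 2.514e+06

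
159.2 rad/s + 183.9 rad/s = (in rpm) 3276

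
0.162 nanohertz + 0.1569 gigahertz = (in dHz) 1.569e+09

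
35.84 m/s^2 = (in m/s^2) 35.84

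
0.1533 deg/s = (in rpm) 0.02555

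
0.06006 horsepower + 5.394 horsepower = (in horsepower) 5.454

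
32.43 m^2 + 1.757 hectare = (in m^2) 1.76e+04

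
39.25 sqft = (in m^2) 3.646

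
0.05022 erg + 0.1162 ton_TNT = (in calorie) 1.162e+08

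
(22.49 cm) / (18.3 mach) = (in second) 3.609e-05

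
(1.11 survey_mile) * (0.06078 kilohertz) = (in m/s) 1.086e+05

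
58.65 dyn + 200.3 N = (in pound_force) 45.03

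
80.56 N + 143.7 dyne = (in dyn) 8.056e+06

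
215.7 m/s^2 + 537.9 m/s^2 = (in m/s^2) 753.6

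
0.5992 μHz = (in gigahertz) 5.992e-16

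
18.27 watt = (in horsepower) 0.0245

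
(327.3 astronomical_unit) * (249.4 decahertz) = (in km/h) 4.396e+17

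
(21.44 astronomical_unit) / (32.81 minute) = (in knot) 3.167e+09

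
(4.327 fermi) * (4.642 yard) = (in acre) 4.538e-18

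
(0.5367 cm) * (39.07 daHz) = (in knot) 4.076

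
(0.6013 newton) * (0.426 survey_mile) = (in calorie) 98.53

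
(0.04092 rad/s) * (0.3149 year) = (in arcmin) 1.397e+09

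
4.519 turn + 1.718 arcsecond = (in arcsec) 5.857e+06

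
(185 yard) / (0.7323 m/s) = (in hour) 0.06417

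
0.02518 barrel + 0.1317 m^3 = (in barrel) 0.8535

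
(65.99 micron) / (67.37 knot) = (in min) 3.173e-08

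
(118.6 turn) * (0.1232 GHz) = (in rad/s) 9.181e+10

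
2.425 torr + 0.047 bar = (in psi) 0.7286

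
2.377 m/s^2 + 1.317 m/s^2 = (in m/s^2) 3.694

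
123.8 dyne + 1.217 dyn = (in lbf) 0.000281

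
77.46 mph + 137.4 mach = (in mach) 137.5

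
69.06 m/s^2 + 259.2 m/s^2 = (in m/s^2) 328.3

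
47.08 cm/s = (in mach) 0.001383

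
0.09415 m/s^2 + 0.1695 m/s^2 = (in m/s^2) 0.2636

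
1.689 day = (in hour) 40.54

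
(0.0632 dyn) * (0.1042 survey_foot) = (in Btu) 1.903e-11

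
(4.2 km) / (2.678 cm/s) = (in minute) 2614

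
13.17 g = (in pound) 0.02903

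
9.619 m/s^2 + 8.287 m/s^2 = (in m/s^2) 17.91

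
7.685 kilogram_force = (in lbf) 16.94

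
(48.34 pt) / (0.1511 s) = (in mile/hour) 0.2525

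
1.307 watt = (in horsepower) 0.001753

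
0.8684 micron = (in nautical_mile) 4.689e-10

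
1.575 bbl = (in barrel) 1.575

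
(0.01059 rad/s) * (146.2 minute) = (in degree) 5323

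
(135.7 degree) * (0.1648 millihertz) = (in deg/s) 0.02236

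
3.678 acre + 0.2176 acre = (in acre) 3.896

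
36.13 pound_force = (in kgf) 16.39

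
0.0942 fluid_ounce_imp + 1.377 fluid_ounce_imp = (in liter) 0.0418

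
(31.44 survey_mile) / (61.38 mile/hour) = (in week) 0.003049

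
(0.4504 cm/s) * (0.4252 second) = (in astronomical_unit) 1.28e-14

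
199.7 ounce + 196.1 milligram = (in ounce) 199.7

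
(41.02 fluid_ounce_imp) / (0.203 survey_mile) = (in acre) 8.816e-10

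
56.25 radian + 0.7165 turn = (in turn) 9.669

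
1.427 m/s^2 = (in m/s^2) 1.427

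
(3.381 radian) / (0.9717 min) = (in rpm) 0.5538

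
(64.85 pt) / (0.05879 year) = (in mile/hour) 2.76e-08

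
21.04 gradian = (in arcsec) 6.817e+04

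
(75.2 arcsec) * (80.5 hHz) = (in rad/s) 2.935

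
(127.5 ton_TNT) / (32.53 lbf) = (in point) 1.045e+13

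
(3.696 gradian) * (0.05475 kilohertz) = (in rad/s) 3.179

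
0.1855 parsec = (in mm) 5.724e+18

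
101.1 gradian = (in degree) 90.99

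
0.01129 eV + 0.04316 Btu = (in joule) 45.54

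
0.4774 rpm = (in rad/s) 0.04999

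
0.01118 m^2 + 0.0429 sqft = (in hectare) 1.517e-06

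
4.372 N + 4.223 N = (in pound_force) 1.932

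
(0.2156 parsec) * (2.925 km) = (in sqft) 2.095e+20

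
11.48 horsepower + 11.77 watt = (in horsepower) 11.5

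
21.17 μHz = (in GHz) 2.117e-14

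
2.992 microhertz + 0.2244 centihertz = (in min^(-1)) 0.1348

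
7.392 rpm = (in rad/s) 0.7741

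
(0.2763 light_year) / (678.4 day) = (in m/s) 4.46e+07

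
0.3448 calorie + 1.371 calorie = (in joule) 7.179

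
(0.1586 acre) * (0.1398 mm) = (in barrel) 0.5644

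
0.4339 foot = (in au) 8.841e-13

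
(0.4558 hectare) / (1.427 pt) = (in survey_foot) 2.971e+07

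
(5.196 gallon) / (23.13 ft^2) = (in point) 25.95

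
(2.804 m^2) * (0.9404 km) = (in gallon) 6.966e+05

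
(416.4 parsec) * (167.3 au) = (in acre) 7.946e+28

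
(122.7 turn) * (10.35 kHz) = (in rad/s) 7.979e+06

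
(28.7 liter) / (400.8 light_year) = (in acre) 1.87e-24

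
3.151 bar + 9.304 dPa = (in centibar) 315.1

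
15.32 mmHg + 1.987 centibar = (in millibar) 40.29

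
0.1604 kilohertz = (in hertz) 160.4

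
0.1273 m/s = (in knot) 0.2475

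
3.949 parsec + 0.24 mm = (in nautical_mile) 6.58e+13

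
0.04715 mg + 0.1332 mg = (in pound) 3.976e-07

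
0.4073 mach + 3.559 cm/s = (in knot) 269.7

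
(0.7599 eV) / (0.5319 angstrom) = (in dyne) 0.0002289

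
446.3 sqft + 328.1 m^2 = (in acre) 0.09132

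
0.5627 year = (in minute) 2.958e+05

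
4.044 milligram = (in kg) 4.044e-06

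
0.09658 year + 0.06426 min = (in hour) 846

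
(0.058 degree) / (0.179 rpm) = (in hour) 1.5e-05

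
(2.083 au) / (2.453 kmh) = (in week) 7.561e+05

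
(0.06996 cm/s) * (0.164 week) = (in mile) 0.04312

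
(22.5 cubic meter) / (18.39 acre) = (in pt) 0.857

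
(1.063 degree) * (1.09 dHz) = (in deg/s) 0.1159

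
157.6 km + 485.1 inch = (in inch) 6.205e+06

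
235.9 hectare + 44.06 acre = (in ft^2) 2.731e+07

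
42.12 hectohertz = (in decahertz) 421.2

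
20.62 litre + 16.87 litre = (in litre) 37.49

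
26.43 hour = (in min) 1586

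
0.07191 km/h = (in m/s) 0.01997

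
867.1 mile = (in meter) 1.395e+06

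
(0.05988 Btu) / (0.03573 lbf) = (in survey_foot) 1304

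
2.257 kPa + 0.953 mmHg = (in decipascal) 2.384e+04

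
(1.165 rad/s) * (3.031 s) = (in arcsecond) 7.283e+05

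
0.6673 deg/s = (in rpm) 0.1112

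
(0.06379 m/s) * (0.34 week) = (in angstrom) 1.312e+14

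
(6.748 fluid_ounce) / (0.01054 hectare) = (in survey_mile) 1.176e-09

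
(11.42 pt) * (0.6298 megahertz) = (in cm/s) 2.537e+05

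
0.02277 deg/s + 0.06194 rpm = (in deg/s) 0.3944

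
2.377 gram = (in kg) 0.002377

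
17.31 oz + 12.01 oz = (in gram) 831.2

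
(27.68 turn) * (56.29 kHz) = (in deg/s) 5.609e+08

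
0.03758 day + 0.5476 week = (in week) 0.553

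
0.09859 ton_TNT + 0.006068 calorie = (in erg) 4.125e+15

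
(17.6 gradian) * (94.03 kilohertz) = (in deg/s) 1.489e+06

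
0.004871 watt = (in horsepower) 6.532e-06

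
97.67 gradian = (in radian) 1.534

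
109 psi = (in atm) 7.417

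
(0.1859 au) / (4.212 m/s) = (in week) 1.092e+04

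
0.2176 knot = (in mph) 0.2504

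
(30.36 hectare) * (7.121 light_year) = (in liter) 2.045e+25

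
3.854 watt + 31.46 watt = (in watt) 35.31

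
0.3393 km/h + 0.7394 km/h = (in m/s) 0.2996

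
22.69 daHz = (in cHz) 2.269e+04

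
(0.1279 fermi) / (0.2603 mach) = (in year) 4.576e-26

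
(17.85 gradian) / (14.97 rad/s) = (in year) 5.939e-10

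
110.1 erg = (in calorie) 2.631e-06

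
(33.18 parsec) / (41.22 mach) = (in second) 7.295e+13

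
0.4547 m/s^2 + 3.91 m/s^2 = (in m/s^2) 4.365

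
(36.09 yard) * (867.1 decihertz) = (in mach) 8.404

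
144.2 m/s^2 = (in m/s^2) 144.2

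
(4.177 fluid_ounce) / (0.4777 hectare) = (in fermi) 2.586e+07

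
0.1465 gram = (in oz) 0.005168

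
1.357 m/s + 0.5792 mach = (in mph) 444.2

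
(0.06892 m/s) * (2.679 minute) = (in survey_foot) 36.35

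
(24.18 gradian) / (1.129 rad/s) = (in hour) 9.345e-05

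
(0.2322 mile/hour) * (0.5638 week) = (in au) 2.366e-07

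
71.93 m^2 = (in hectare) 0.007193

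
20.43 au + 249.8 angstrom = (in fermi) 3.056e+27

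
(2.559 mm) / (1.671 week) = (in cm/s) 2.532e-07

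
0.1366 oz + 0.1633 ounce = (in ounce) 0.2999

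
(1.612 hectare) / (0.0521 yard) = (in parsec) 1.097e-11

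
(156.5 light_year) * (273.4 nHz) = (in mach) 1.189e+09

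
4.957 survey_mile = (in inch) 3.141e+05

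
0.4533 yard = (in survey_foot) 1.36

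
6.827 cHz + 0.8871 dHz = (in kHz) 0.000157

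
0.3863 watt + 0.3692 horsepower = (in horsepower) 0.3697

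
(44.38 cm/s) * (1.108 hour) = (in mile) 1.1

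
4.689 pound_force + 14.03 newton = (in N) 34.89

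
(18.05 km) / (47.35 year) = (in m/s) 1.209e-05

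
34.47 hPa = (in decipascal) 3.447e+04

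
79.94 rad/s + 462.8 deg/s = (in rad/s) 88.02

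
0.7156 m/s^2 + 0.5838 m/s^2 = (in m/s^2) 1.299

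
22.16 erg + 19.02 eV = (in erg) 22.16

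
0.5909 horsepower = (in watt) 440.6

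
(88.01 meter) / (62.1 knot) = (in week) 4.555e-06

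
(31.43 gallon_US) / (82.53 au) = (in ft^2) 1.037e-13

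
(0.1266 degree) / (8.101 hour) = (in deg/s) 4.341e-06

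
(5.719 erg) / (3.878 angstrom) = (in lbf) 331.5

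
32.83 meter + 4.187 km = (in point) 1.196e+07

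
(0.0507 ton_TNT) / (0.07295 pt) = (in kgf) 8.405e+11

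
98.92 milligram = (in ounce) 0.003489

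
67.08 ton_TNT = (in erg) 2.807e+18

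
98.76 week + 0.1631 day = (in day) 691.5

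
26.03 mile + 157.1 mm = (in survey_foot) 1.374e+05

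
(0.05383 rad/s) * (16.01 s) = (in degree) 49.38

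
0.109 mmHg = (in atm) 0.0001434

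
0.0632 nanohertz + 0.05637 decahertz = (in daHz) 0.05637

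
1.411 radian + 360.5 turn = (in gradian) 1.443e+05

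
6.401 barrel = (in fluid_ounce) 3.441e+04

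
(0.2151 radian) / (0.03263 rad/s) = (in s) 6.592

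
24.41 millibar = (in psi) 0.354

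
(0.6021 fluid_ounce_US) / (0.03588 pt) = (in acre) 0.0003476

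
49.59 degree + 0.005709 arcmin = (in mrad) 865.5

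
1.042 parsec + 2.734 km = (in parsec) 1.042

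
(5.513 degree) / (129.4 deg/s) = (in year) 1.351e-09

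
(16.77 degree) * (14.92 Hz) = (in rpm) 41.7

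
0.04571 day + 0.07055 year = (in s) 2.229e+06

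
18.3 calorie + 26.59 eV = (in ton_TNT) 1.83e-08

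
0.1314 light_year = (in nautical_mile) 6.712e+11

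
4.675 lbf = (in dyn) 2.08e+06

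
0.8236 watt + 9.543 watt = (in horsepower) 0.0139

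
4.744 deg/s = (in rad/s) 0.0828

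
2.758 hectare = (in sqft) 2.969e+05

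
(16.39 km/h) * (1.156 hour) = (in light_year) 2.003e-12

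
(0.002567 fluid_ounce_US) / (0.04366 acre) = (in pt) 1.218e-06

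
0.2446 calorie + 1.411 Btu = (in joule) 1490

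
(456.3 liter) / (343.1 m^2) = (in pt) 3.77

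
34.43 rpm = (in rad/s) 3.606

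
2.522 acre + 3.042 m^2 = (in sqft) 1.099e+05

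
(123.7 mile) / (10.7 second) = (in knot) 3.617e+04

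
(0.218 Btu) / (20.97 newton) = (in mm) 1.097e+04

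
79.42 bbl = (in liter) 1.263e+04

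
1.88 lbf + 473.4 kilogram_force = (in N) 4651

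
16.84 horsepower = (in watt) 1.256e+04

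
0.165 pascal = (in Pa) 0.165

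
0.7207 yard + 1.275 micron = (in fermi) 6.59e+14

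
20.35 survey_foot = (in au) 4.146e-11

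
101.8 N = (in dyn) 1.018e+07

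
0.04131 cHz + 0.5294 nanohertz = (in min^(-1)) 0.02479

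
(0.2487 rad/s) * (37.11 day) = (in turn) 1.269e+05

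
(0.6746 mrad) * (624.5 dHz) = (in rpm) 0.4023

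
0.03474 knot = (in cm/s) 1.787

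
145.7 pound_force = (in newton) 648.1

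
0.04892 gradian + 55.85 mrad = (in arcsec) 1.168e+04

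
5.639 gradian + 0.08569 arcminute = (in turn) 0.0141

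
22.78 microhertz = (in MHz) 2.278e-11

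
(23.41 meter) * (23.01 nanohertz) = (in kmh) 1.939e-06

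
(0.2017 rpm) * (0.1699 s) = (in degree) 0.2056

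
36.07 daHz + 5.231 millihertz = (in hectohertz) 3.607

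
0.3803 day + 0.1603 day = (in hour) 12.97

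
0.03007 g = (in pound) 6.629e-05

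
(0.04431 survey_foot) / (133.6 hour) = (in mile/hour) 6.281e-08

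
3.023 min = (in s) 181.4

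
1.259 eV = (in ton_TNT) 4.821e-29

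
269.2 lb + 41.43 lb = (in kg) 140.9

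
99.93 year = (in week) 5211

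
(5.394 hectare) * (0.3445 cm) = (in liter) 1.858e+05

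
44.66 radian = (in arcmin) 1.535e+05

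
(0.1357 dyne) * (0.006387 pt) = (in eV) 1.908e+07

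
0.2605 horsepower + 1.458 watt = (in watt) 195.7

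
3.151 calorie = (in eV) 8.229e+19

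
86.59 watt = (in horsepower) 0.1161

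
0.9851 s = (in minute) 0.01642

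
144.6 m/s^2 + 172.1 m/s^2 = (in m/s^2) 316.7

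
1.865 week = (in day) 13.05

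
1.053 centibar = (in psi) 0.1527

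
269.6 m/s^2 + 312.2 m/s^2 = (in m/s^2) 581.8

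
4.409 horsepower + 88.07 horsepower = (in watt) 6.896e+04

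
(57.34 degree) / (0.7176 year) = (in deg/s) 2.534e-06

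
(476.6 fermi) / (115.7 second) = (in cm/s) 4.119e-13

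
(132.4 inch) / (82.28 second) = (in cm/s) 4.087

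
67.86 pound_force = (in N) 301.9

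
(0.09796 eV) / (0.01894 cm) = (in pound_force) 1.863e-17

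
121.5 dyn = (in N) 0.001215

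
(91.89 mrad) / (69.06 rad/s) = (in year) 4.219e-11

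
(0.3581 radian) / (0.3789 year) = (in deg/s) 1.717e-06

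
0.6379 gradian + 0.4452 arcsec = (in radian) 0.01002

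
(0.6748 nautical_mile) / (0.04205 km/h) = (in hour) 29.72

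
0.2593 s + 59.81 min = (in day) 0.04154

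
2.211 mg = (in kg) 2.211e-06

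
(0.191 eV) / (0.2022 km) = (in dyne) 1.513e-17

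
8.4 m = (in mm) 8400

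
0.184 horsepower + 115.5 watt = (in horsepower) 0.3389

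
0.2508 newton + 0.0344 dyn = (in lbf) 0.05638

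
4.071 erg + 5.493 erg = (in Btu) 9.065e-10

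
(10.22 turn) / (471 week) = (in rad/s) 2.254e-07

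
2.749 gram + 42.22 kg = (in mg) 4.222e+07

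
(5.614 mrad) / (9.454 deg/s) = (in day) 3.938e-07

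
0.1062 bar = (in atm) 0.1048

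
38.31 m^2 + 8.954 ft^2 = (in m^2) 39.14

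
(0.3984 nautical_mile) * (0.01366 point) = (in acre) 8.786e-07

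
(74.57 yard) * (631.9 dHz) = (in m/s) 4309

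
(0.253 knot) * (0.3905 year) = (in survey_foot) 5.259e+06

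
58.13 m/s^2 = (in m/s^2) 58.13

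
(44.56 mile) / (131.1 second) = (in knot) 1063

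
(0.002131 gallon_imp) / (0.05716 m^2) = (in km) 1.695e-07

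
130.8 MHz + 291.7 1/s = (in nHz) 1.308e+17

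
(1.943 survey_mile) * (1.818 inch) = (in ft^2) 1554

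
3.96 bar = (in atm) 3.908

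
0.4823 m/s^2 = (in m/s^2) 0.4823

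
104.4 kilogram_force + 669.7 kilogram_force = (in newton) 7591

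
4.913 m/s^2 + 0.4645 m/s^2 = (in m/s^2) 5.378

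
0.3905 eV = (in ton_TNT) 1.495e-29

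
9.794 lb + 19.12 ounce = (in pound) 10.99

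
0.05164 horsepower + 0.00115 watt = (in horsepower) 0.05164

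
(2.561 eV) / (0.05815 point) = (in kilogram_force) 2.04e-15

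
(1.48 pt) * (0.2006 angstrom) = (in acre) 2.588e-18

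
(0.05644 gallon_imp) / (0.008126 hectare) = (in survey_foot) 1.036e-05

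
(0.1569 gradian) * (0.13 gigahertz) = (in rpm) 3.06e+06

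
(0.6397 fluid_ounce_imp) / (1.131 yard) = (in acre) 4.343e-09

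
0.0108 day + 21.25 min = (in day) 0.02556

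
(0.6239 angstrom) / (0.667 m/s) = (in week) 1.547e-16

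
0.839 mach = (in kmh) 1028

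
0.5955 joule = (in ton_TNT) 1.423e-10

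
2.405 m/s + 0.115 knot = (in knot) 4.79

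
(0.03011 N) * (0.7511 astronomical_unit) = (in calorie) 8.086e+08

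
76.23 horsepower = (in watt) 5.684e+04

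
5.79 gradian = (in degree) 5.211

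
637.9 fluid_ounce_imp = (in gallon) 4.788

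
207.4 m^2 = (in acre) 0.05125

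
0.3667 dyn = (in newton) 3.667e-06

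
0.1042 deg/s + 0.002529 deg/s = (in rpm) 0.01779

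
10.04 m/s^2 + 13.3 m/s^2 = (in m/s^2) 23.34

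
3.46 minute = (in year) 6.583e-06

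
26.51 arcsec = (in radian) 0.0001285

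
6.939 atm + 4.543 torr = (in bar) 7.037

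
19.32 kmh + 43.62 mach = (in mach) 43.64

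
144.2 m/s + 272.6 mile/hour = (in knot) 517.2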